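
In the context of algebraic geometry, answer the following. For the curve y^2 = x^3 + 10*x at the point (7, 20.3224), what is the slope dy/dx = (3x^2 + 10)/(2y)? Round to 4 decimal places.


Using implicit differentiation of y^2 = x^3 + 10*x:
2y * dy/dx = 3x^2 + 10
dy/dx = (3x^2 + 10)/(2y)
Numerator: 3*7^2 + 10 = 157
Denominator: 2*20.3224 = 40.6448
dy/dx = 157/40.6448 = 3.8627

3.8627


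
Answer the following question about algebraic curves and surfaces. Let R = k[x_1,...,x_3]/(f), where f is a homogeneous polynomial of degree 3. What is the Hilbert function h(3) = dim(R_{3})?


For R = k[x_1,...,x_n]/(f) with f homogeneous of degree e:
The Hilbert series is (1 - t^e)/(1 - t)^n.
So h(d) = C(d+n-1, n-1) - C(d-e+n-1, n-1) for d >= e.
With n=3, e=3, d=3:
C(3+3-1, 3-1) = C(5, 2) = 10
C(3-3+3-1, 3-1) = C(2, 2) = 1
h(3) = 10 - 1 = 9

9


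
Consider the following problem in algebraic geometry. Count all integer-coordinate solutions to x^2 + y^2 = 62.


Systematically check integer values of x where x^2 <= 62.
For each valid x, check if 62 - x^2 is a perfect square.
Total integer solutions found: 0

0


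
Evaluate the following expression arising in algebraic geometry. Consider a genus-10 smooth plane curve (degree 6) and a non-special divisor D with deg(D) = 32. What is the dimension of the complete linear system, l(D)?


First, compute the genus of a smooth plane curve of degree 6:
g = (d-1)(d-2)/2 = (6-1)(6-2)/2 = 10
For a non-special divisor D (i.e., h^1(D) = 0), Riemann-Roch gives:
l(D) = deg(D) - g + 1
Since deg(D) = 32 >= 2g - 1 = 19, D is non-special.
l(D) = 32 - 10 + 1 = 23

23


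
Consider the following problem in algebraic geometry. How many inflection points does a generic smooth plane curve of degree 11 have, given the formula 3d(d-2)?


For a general smooth plane curve C of degree d, the inflection points are
the intersection of C with its Hessian curve, which has degree 3(d-2).
By Bezout, the total intersection number is d * 3(d-2) = 11 * 27 = 297.
For a general curve every flex is ordinary, so each contributes
multiplicity 1 to C·Hess(C), and the number of distinct inflection
points is 3d(d-2).
Inflection points = 3*11*(11-2) = 3*11*9 = 297

297


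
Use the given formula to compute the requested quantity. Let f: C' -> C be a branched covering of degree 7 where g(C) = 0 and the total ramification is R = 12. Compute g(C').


Riemann-Hurwitz formula: 2g' - 2 = d(2g - 2) + R
Given: d = 7, g = 0, R = 12
2g' - 2 = 7*(2*0 - 2) + 12
2g' - 2 = 7*(-2) + 12
2g' - 2 = -14 + 12 = -2
2g' = 0
g' = 0

0


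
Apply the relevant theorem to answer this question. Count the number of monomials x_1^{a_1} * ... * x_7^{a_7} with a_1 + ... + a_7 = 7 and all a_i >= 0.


The number of degree-7 monomials in 7 variables is C(d+n-1, n-1).
= C(7+7-1, 7-1) = C(13, 6)
= 1716

1716


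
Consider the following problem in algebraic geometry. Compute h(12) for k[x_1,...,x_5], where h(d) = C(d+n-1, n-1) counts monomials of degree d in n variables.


The Hilbert function for the polynomial ring in 5 variables is:
h(d) = C(d+n-1, n-1)
h(12) = C(12+5-1, 5-1) = C(16, 4)
= 16! / (4! * 12!)
= 1820

1820


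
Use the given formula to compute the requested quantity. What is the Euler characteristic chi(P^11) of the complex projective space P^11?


The complex projective space P^11 has one cell in each even real dimension 0, 2, ..., 22.
The cohomology groups are H^{2k}(P^11) = Z for k = 0,...,11, and 0 otherwise.
Euler characteristic = sum of Betti numbers = 1 per even-dimensional cohomology group.
chi(P^11) = 11 + 1 = 12

12


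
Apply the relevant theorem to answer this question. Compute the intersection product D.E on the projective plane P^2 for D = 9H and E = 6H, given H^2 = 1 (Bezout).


Using bilinearity of the intersection pairing on the projective plane P^2:
(aH).(bH) = ab * (H.H)
We have H^2 = 1 (Bezout).
D.E = (9H).(6H) = 9*6*1
= 54*1
= 54

54


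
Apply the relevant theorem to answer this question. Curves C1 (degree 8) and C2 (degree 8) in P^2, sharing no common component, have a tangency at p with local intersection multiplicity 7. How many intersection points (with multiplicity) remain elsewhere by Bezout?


By Bezout's theorem, the total intersection number is d1 * d2.
Total = 8 * 8 = 64
Intersection multiplicity at p = 7
Remaining intersections = 64 - 7 = 57

57


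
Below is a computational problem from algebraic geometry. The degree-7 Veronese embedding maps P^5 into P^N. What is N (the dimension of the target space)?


The Veronese embedding v_d: P^n -> P^N maps each point to all
degree-d monomials in n+1 homogeneous coordinates.
N = C(n+d, d) - 1
N = C(5+7, 7) - 1
N = C(12, 7) - 1
C(12, 7) = 792
N = 792 - 1 = 791

791


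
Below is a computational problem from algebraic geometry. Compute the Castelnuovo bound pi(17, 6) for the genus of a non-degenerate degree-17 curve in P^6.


Castelnuovo's bound: write d - 1 = m(r-1) + epsilon with 0 <= epsilon < r-1.
d - 1 = 17 - 1 = 16
r - 1 = 6 - 1 = 5
16 = 3*5 + 1, so m = 3, epsilon = 1
pi(d, r) = m(m-1)(r-1)/2 + m*epsilon
= 3*2*5/2 + 3*1
= 30/2 + 3
= 15 + 3 = 18

18


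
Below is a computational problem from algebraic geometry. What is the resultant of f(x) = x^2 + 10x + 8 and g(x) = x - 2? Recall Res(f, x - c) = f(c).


For Res(f, x - c), we evaluate f at x = c.
f(2) = 2^2 + 10*2 + 8
= 4 + 20 + 8
= 24 + 8 = 32
Res(f, g) = 32

32


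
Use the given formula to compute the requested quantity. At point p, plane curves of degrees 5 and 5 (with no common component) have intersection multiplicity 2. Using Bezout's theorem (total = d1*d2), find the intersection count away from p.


By Bezout's theorem, the total intersection number is d1 * d2.
Total = 5 * 5 = 25
Intersection multiplicity at p = 2
Remaining intersections = 25 - 2 = 23

23


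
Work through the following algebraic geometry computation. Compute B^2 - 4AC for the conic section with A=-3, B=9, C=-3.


The discriminant of a conic Ax^2 + Bxy + Cy^2 + ... = 0 is B^2 - 4AC.
B^2 = 9^2 = 81
4AC = 4*(-3)*(-3) = 36
Discriminant = 81 - 36 = 45

45


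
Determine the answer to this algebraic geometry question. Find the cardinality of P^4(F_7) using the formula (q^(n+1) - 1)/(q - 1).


P^4(F_7) has (q^(n+1) - 1)/(q - 1) points.
= 7^4 + 7^3 + 7^2 + 7^1 + 7^0
= 2401 + 343 + 49 + 7 + 1
= 2801

2801


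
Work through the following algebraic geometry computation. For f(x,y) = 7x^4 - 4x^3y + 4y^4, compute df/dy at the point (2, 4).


df/dy = (-4)*x^3 + 4*4*y^3
At (2,4): (-4)*2^3 + 4*4*4^3
= -32 + 1024
= 992

992


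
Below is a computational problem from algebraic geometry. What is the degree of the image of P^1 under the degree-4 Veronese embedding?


The Veronese variety v_4(P^1) has degree d^r.
d^r = 4^1 = 4

4


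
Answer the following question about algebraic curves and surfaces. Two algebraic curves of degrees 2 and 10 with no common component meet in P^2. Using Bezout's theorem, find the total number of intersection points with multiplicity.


Bezout's theorem states the intersection count equals the product of degrees.
Intersection count = 2 * 10 = 20

20


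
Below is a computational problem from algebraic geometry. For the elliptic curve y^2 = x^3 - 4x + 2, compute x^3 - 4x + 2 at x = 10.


Compute x^3 - 4x + 2 at x = 10:
x^3 = 10^3 = 1000
(-4)*x = (-4)*10 = -40
Sum: 1000 - 40 + 2 = 962

962


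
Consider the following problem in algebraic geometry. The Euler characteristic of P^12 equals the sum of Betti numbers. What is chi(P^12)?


The complex projective space P^12 has one cell in each even real dimension 0, 2, ..., 24.
The cohomology groups are H^{2k}(P^12) = Z for k = 0,...,12, and 0 otherwise.
Euler characteristic = sum of Betti numbers = 1 per even-dimensional cohomology group.
chi(P^12) = 12 + 1 = 13

13


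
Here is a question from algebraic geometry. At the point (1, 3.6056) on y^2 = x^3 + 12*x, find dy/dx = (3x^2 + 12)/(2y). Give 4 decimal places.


Using implicit differentiation of y^2 = x^3 + 12*x:
2y * dy/dx = 3x^2 + 12
dy/dx = (3x^2 + 12)/(2y)
Numerator: 3*1^2 + 12 = 15
Denominator: 2*3.6056 = 7.2112
dy/dx = 15/7.2112 = 2.0801

2.0801


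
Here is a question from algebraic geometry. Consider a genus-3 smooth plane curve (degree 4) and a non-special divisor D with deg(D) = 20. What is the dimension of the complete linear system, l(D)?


First, compute the genus of a smooth plane curve of degree 4:
g = (d-1)(d-2)/2 = (4-1)(4-2)/2 = 3
For a non-special divisor D (i.e., h^1(D) = 0), Riemann-Roch gives:
l(D) = deg(D) - g + 1
Since deg(D) = 20 >= 2g - 1 = 5, D is non-special.
l(D) = 20 - 3 + 1 = 18

18


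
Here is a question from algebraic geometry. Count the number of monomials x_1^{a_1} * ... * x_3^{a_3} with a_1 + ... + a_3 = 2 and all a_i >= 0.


The number of degree-2 monomials in 3 variables is C(d+n-1, n-1).
= C(2+3-1, 3-1) = C(4, 2)
= 6

6


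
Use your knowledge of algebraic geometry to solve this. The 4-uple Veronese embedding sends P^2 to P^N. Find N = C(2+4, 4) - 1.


The Veronese embedding v_d: P^n -> P^N maps each point to all
degree-d monomials in n+1 homogeneous coordinates.
N = C(n+d, d) - 1
N = C(2+4, 4) - 1
N = C(6, 4) - 1
C(6, 4) = 15
N = 15 - 1 = 14

14


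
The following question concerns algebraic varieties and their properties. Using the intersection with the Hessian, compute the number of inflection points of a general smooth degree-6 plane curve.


For a general smooth plane curve C of degree d, the inflection points are
the intersection of C with its Hessian curve, which has degree 3(d-2).
By Bezout, the total intersection number is d * 3(d-2) = 6 * 12 = 72.
For a general curve every flex is ordinary, so each contributes
multiplicity 1 to C·Hess(C), and the number of distinct inflection
points is 3d(d-2).
Inflection points = 3*6*(6-2) = 3*6*4 = 72

72


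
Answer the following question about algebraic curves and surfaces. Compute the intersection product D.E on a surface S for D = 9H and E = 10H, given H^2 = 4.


Using bilinearity of the intersection pairing on a surface S:
(aH).(bH) = ab * (H.H)
We have H^2 = 4.
D.E = (9H).(10H) = 9*10*4
= 90*4
= 360

360


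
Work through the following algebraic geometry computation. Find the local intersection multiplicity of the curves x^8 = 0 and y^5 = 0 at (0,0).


The intersection multiplicity of V(x^a) and V(y^b) at the origin is:
I(O; V(x^8), V(y^5)) = dim_k(k[x,y]/(x^8, y^5))
A basis for k[x,y]/(x^8, y^5) is the set of monomials x^i * y^j
where 0 <= i < 8 and 0 <= j < 5.
The number of such monomials is 8 * 5 = 40

40


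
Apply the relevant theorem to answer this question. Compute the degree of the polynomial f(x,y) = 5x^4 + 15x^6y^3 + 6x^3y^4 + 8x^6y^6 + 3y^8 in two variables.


Examine each term for its total degree (sum of exponents).
  Term '5x^4' has total degree 4+0 = 4.
  Term '15x^6y^3' has total degree 6+3 = 9.
  Term '6x^3y^4' has total degree 3+4 = 7.
  Term '8x^6y^6' has total degree 6+6 = 12.
  Term '3y^8' has total degree 0+8 = 8.
The maximum total degree among all terms is 12.

12


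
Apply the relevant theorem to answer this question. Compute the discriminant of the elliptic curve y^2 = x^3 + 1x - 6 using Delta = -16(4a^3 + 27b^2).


Compute each component:
4a^3 = 4*1^3 = 4*1 = 4
27b^2 = 27*(-6)^2 = 27*36 = 972
4a^3 + 27b^2 = 4 + 972 = 976
Delta = -16*976 = -15616

-15616


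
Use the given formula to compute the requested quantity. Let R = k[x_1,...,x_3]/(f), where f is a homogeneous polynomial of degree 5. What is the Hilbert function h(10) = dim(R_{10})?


For R = k[x_1,...,x_n]/(f) with f homogeneous of degree e:
The Hilbert series is (1 - t^e)/(1 - t)^n.
So h(d) = C(d+n-1, n-1) - C(d-e+n-1, n-1) for d >= e.
With n=3, e=5, d=10:
C(10+3-1, 3-1) = C(12, 2) = 66
C(10-5+3-1, 3-1) = C(7, 2) = 21
h(10) = 66 - 21 = 45

45


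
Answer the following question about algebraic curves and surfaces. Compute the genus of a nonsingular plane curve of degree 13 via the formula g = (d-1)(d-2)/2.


Using the genus formula for smooth plane curves:
g = (d-1)(d-2)/2
g = (13-1)(13-2)/2
g = 12*11/2
g = 132/2 = 66

66


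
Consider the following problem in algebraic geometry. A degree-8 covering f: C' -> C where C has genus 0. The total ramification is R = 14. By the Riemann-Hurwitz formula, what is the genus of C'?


Riemann-Hurwitz formula: 2g' - 2 = d(2g - 2) + R
Given: d = 8, g = 0, R = 14
2g' - 2 = 8*(2*0 - 2) + 14
2g' - 2 = 8*(-2) + 14
2g' - 2 = -16 + 14 = -2
2g' = 0
g' = 0

0


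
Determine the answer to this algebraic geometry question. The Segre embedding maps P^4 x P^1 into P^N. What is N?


The Segre embedding maps P^m x P^n into P^N via
all products of coordinates from each factor.
N = (m+1)(n+1) - 1
N = (4+1)(1+1) - 1
N = 5*2 - 1
N = 10 - 1 = 9

9


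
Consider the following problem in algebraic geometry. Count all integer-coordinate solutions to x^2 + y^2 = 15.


Systematically check integer values of x where x^2 <= 15.
For each valid x, check if 15 - x^2 is a perfect square.
Total integer solutions found: 0

0


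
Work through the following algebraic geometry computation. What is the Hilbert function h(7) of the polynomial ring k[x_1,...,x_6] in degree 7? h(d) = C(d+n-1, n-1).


The Hilbert function for the polynomial ring in 6 variables is:
h(d) = C(d+n-1, n-1)
h(7) = C(7+6-1, 6-1) = C(12, 5)
= 12! / (5! * 7!)
= 792

792


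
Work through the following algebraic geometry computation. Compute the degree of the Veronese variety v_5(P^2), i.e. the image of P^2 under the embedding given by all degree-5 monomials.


The Veronese variety v_5(P^2) has degree d^r.
d^r = 5^2 = 25

25


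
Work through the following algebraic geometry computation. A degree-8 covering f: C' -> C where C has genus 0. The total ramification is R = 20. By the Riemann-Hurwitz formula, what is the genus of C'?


Riemann-Hurwitz formula: 2g' - 2 = d(2g - 2) + R
Given: d = 8, g = 0, R = 20
2g' - 2 = 8*(2*0 - 2) + 20
2g' - 2 = 8*(-2) + 20
2g' - 2 = -16 + 20 = 4
2g' = 6
g' = 3

3


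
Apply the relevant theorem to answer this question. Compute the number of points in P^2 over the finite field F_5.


P^2(F_5) has (q^(n+1) - 1)/(q - 1) points.
= 5^2 + 5^1 + 5^0
= 25 + 5 + 1
= 31

31


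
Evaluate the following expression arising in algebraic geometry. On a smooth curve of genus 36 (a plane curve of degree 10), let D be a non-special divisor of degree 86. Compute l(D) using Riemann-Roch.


First, compute the genus of a smooth plane curve of degree 10:
g = (d-1)(d-2)/2 = (10-1)(10-2)/2 = 36
For a non-special divisor D (i.e., h^1(D) = 0), Riemann-Roch gives:
l(D) = deg(D) - g + 1
Since deg(D) = 86 >= 2g - 1 = 71, D is non-special.
l(D) = 86 - 36 + 1 = 51

51


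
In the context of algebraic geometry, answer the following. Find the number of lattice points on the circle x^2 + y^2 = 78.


Systematically check integer values of x where x^2 <= 78.
For each valid x, check if 78 - x^2 is a perfect square.
Total integer solutions found: 0

0


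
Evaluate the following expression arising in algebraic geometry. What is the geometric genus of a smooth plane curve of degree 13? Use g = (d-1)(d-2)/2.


Using the genus formula for smooth plane curves:
g = (d-1)(d-2)/2
g = (13-1)(13-2)/2
g = 12*11/2
g = 132/2 = 66

66


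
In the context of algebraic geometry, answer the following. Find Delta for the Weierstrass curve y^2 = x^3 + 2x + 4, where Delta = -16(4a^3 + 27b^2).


Compute each component:
4a^3 = 4*2^3 = 4*8 = 32
27b^2 = 27*4^2 = 27*16 = 432
4a^3 + 27b^2 = 32 + 432 = 464
Delta = -16*464 = -7424

-7424


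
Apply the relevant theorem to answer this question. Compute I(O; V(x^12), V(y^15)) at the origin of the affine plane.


The intersection multiplicity of V(x^a) and V(y^b) at the origin is:
I(O; V(x^12), V(y^15)) = dim_k(k[x,y]/(x^12, y^15))
A basis for k[x,y]/(x^12, y^15) is the set of monomials x^i * y^j
where 0 <= i < 12 and 0 <= j < 15.
The number of such monomials is 12 * 15 = 180

180


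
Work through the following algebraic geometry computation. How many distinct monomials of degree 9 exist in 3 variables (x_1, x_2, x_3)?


The number of degree-9 monomials in 3 variables is C(d+n-1, n-1).
= C(9+3-1, 3-1) = C(11, 2)
= 55

55


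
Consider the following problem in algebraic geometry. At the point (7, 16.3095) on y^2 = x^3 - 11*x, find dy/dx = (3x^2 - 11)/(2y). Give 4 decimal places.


Using implicit differentiation of y^2 = x^3 - 11*x:
2y * dy/dx = 3x^2 - 11
dy/dx = (3x^2 - 11)/(2y)
Numerator: 3*7^2 - 11 = 136
Denominator: 2*16.3095 = 32.619
dy/dx = 136/32.619 = 4.1693

4.1693


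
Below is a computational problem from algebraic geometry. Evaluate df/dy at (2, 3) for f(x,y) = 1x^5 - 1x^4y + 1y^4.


df/dy = (-1)*x^4 + 4*1*y^3
At (2,3): (-1)*2^4 + 4*1*3^3
= -16 + 108
= 92

92


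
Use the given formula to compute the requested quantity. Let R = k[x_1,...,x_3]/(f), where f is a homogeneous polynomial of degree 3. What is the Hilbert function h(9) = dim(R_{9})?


For R = k[x_1,...,x_n]/(f) with f homogeneous of degree e:
The Hilbert series is (1 - t^e)/(1 - t)^n.
So h(d) = C(d+n-1, n-1) - C(d-e+n-1, n-1) for d >= e.
With n=3, e=3, d=9:
C(9+3-1, 3-1) = C(11, 2) = 55
C(9-3+3-1, 3-1) = C(8, 2) = 28
h(9) = 55 - 28 = 27

27


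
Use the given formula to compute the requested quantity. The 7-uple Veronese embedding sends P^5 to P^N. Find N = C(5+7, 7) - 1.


The Veronese embedding v_d: P^n -> P^N maps each point to all
degree-d monomials in n+1 homogeneous coordinates.
N = C(n+d, d) - 1
N = C(5+7, 7) - 1
N = C(12, 7) - 1
C(12, 7) = 792
N = 792 - 1 = 791

791


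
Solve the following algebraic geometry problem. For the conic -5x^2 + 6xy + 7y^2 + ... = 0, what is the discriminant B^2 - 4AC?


The discriminant of a conic Ax^2 + Bxy + Cy^2 + ... = 0 is B^2 - 4AC.
B^2 = 6^2 = 36
4AC = 4*(-5)*7 = -140
Discriminant = 36 + 140 = 176

176


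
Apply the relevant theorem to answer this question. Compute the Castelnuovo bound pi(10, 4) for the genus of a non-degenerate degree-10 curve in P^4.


Castelnuovo's bound: write d - 1 = m(r-1) + epsilon with 0 <= epsilon < r-1.
d - 1 = 10 - 1 = 9
r - 1 = 4 - 1 = 3
9 = 3*3 + 0, so m = 3, epsilon = 0
pi(d, r) = m(m-1)(r-1)/2 + m*epsilon
= 3*2*3/2 + 3*0
= 18/2 + 0
= 9 + 0 = 9

9


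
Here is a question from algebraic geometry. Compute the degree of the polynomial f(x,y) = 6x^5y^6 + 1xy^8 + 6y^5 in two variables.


Examine each term for its total degree (sum of exponents).
  Term '6x^5y^6' has total degree 5+6 = 11.
  Term '1xy^8' has total degree 1+8 = 9.
  Term '6y^5' has total degree 0+5 = 5.
The maximum total degree among all terms is 11.

11


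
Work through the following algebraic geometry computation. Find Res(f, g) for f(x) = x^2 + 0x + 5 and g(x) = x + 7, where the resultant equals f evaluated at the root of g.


For Res(f, x - c), we evaluate f at x = c.
f(-7) = (-7)^2 + 0*(-7) + 5
= 49 + 0 + 5
= 49 + 5 = 54
Res(f, g) = 54

54


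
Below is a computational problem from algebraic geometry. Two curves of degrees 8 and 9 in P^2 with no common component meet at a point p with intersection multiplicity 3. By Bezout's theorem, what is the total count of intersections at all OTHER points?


By Bezout's theorem, the total intersection number is d1 * d2.
Total = 8 * 9 = 72
Intersection multiplicity at p = 3
Remaining intersections = 72 - 3 = 69

69


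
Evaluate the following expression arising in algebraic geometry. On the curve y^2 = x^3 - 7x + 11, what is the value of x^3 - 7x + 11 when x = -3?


Compute x^3 - 7x + 11 at x = -3:
x^3 = (-3)^3 = -27
(-7)*x = (-7)*(-3) = 21
Sum: -27 + 21 + 11 = 5

5


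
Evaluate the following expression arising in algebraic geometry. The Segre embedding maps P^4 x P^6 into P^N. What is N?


The Segre embedding maps P^m x P^n into P^N via
all products of coordinates from each factor.
N = (m+1)(n+1) - 1
N = (4+1)(6+1) - 1
N = 5*7 - 1
N = 35 - 1 = 34

34


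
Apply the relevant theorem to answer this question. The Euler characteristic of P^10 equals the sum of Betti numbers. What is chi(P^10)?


The complex projective space P^10 has one cell in each even real dimension 0, 2, ..., 20.
The cohomology groups are H^{2k}(P^10) = Z for k = 0,...,10, and 0 otherwise.
Euler characteristic = sum of Betti numbers = 1 per even-dimensional cohomology group.
chi(P^10) = 10 + 1 = 11

11


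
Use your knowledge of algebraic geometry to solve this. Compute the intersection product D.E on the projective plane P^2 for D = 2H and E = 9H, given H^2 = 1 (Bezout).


Using bilinearity of the intersection pairing on the projective plane P^2:
(aH).(bH) = ab * (H.H)
We have H^2 = 1 (Bezout).
D.E = (2H).(9H) = 2*9*1
= 18*1
= 18

18


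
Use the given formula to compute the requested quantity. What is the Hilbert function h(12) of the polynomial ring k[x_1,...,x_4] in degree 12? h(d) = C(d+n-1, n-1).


The Hilbert function for the polynomial ring in 4 variables is:
h(d) = C(d+n-1, n-1)
h(12) = C(12+4-1, 4-1) = C(15, 3)
= 15! / (3! * 12!)
= 455

455


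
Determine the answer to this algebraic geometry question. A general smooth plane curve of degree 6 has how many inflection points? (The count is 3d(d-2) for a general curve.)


For a general smooth plane curve C of degree d, the inflection points are
the intersection of C with its Hessian curve, which has degree 3(d-2).
By Bezout, the total intersection number is d * 3(d-2) = 6 * 12 = 72.
For a general curve every flex is ordinary, so each contributes
multiplicity 1 to C·Hess(C), and the number of distinct inflection
points is 3d(d-2).
Inflection points = 3*6*(6-2) = 3*6*4 = 72

72


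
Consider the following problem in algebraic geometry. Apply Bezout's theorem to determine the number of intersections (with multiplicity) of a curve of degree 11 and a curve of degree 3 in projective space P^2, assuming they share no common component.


Bezout's theorem states the intersection count equals the product of degrees.
Intersection count = 11 * 3 = 33

33


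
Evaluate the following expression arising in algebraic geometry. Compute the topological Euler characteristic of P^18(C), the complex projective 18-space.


The complex projective space P^18 has one cell in each even real dimension 0, 2, ..., 36.
The cohomology groups are H^{2k}(P^18) = Z for k = 0,...,18, and 0 otherwise.
Euler characteristic = sum of Betti numbers = 1 per even-dimensional cohomology group.
chi(P^18) = 18 + 1 = 19

19


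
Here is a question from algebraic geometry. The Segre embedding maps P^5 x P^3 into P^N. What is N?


The Segre embedding maps P^m x P^n into P^N via
all products of coordinates from each factor.
N = (m+1)(n+1) - 1
N = (5+1)(3+1) - 1
N = 6*4 - 1
N = 24 - 1 = 23

23


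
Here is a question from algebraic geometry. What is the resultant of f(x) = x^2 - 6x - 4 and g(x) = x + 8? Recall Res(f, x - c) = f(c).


For Res(f, x - c), we evaluate f at x = c.
f(-8) = (-8)^2 - 6*(-8) - 4
= 64 + 48 - 4
= 112 - 4 = 108
Res(f, g) = 108

108


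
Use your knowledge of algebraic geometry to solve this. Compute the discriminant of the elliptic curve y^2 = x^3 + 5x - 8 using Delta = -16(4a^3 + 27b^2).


Compute each component:
4a^3 = 4*5^3 = 4*125 = 500
27b^2 = 27*(-8)^2 = 27*64 = 1728
4a^3 + 27b^2 = 500 + 1728 = 2228
Delta = -16*2228 = -35648

-35648


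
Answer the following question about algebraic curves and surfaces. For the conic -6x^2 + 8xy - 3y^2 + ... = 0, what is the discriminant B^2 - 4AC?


The discriminant of a conic Ax^2 + Bxy + Cy^2 + ... = 0 is B^2 - 4AC.
B^2 = 8^2 = 64
4AC = 4*(-6)*(-3) = 72
Discriminant = 64 - 72 = -8

-8


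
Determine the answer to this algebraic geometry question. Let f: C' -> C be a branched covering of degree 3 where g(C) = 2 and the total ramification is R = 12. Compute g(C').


Riemann-Hurwitz formula: 2g' - 2 = d(2g - 2) + R
Given: d = 3, g = 2, R = 12
2g' - 2 = 3*(2*2 - 2) + 12
2g' - 2 = 3*2 + 12
2g' - 2 = 6 + 12 = 18
2g' = 20
g' = 10

10


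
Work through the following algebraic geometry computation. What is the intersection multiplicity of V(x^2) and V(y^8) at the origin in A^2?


The intersection multiplicity of V(x^a) and V(y^b) at the origin is:
I(O; V(x^2), V(y^8)) = dim_k(k[x,y]/(x^2, y^8))
A basis for k[x,y]/(x^2, y^8) is the set of monomials x^i * y^j
where 0 <= i < 2 and 0 <= j < 8.
The number of such monomials is 2 * 8 = 16

16


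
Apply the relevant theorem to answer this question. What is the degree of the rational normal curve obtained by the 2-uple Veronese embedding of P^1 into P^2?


The rational normal curve in P^2 is the image of P^1 under the 2-uple Veronese.
A general hyperplane in P^2 pulls back to a degree-2 form on P^1, which has 2 zeros,
so the curve meets a general hyperplane in 2 points. Degree = 2.

2


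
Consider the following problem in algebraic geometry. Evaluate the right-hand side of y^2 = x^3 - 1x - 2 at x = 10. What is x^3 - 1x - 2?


Compute x^3 - 1x - 2 at x = 10:
x^3 = 10^3 = 1000
(-1)*x = (-1)*10 = -10
Sum: 1000 - 10 - 2 = 988

988


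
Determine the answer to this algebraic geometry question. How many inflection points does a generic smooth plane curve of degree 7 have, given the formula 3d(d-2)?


For a general smooth plane curve C of degree d, the inflection points are
the intersection of C with its Hessian curve, which has degree 3(d-2).
By Bezout, the total intersection number is d * 3(d-2) = 7 * 15 = 105.
For a general curve every flex is ordinary, so each contributes
multiplicity 1 to C·Hess(C), and the number of distinct inflection
points is 3d(d-2).
Inflection points = 3*7*(7-2) = 3*7*5 = 105

105


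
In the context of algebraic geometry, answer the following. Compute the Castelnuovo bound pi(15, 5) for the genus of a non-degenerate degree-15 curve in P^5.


Castelnuovo's bound: write d - 1 = m(r-1) + epsilon with 0 <= epsilon < r-1.
d - 1 = 15 - 1 = 14
r - 1 = 5 - 1 = 4
14 = 3*4 + 2, so m = 3, epsilon = 2
pi(d, r) = m(m-1)(r-1)/2 + m*epsilon
= 3*2*4/2 + 3*2
= 24/2 + 6
= 12 + 6 = 18

18


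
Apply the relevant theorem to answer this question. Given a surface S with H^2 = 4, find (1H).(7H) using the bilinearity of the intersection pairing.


Using bilinearity of the intersection pairing on a surface S:
(aH).(bH) = ab * (H.H)
We have H^2 = 4.
D.E = (1H).(7H) = 1*7*4
= 7*4
= 28

28


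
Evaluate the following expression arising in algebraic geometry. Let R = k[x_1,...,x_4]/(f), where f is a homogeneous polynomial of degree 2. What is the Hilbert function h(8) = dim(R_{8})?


For R = k[x_1,...,x_n]/(f) with f homogeneous of degree e:
The Hilbert series is (1 - t^e)/(1 - t)^n.
So h(d) = C(d+n-1, n-1) - C(d-e+n-1, n-1) for d >= e.
With n=4, e=2, d=8:
C(8+4-1, 4-1) = C(11, 3) = 165
C(8-2+4-1, 4-1) = C(9, 3) = 84
h(8) = 165 - 84 = 81

81


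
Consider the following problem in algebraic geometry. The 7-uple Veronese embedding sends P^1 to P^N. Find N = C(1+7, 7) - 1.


The Veronese embedding v_d: P^n -> P^N maps each point to all
degree-d monomials in n+1 homogeneous coordinates.
N = C(n+d, d) - 1
N = C(1+7, 7) - 1
N = C(8, 7) - 1
C(8, 7) = 8
N = 8 - 1 = 7

7


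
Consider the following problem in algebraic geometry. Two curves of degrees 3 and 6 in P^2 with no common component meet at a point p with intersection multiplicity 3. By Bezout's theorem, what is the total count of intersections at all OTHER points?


By Bezout's theorem, the total intersection number is d1 * d2.
Total = 3 * 6 = 18
Intersection multiplicity at p = 3
Remaining intersections = 18 - 3 = 15

15


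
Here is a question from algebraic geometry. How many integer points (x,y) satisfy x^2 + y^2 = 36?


Systematically check integer values of x where x^2 <= 36.
For each valid x, check if 36 - x^2 is a perfect square.
x=0: 36 - 0 = 36, sqrt = 6 (valid)
x=6: 36 - 36 = 0, sqrt = 0 (valid)
Total integer solutions found: 4

4


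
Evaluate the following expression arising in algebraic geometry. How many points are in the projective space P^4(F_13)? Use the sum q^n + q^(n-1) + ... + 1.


P^4(F_13) has (q^(n+1) - 1)/(q - 1) points.
= 13^4 + 13^3 + 13^2 + 13^1 + 13^0
= 28561 + 2197 + 169 + 13 + 1
= 30941

30941


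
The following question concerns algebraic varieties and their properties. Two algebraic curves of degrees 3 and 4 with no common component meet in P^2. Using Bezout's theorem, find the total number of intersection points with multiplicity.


Bezout's theorem states the intersection count equals the product of degrees.
Intersection count = 3 * 4 = 12

12


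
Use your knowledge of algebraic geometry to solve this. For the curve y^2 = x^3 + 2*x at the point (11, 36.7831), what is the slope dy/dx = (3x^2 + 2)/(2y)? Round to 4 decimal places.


Using implicit differentiation of y^2 = x^3 + 2*x:
2y * dy/dx = 3x^2 + 2
dy/dx = (3x^2 + 2)/(2y)
Numerator: 3*11^2 + 2 = 365
Denominator: 2*36.7831 = 73.5662
dy/dx = 365/73.5662 = 4.9615

4.9615


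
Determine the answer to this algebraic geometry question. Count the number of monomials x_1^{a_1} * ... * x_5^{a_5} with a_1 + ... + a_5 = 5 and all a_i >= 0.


The number of degree-5 monomials in 5 variables is C(d+n-1, n-1).
= C(5+5-1, 5-1) = C(9, 4)
= 126

126


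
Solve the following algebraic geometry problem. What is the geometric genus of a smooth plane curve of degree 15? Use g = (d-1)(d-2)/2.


Using the genus formula for smooth plane curves:
g = (d-1)(d-2)/2
g = (15-1)(15-2)/2
g = 14*13/2
g = 182/2 = 91

91


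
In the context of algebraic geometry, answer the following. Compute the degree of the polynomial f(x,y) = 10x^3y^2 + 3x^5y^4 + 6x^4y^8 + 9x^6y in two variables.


Examine each term for its total degree (sum of exponents).
  Term '10x^3y^2' has total degree 3+2 = 5.
  Term '3x^5y^4' has total degree 5+4 = 9.
  Term '6x^4y^8' has total degree 4+8 = 12.
  Term '9x^6y' has total degree 6+1 = 7.
The maximum total degree among all terms is 12.

12


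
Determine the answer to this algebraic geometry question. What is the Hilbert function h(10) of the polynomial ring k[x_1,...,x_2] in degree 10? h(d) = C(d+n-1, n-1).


The Hilbert function for the polynomial ring in 2 variables is:
h(d) = C(d+n-1, n-1)
h(10) = C(10+2-1, 2-1) = C(11, 1)
= 11! / (1! * 10!)
= 11

11


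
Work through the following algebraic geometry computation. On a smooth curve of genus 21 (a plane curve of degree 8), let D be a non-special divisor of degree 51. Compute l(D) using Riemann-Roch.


First, compute the genus of a smooth plane curve of degree 8:
g = (d-1)(d-2)/2 = (8-1)(8-2)/2 = 21
For a non-special divisor D (i.e., h^1(D) = 0), Riemann-Roch gives:
l(D) = deg(D) - g + 1
Since deg(D) = 51 >= 2g - 1 = 41, D is non-special.
l(D) = 51 - 21 + 1 = 31

31


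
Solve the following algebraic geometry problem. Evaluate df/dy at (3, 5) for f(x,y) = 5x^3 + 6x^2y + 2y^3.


df/dy = 6*x^2 + 3*2*y^2
At (3,5): 6*3^2 + 3*2*5^2
= 54 + 150
= 204

204


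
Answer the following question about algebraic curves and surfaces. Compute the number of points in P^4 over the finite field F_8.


P^4(F_8) has (q^(n+1) - 1)/(q - 1) points.
= 8^4 + 8^3 + 8^2 + 8^1 + 8^0
= 4096 + 512 + 64 + 8 + 1
= 4681

4681


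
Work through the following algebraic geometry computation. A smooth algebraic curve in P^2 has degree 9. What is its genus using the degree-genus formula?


Using the genus formula for smooth plane curves:
g = (d-1)(d-2)/2
g = (9-1)(9-2)/2
g = 8*7/2
g = 56/2 = 28

28


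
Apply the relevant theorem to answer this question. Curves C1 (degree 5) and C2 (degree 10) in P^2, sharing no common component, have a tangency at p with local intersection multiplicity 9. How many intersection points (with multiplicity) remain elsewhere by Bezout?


By Bezout's theorem, the total intersection number is d1 * d2.
Total = 5 * 10 = 50
Intersection multiplicity at p = 9
Remaining intersections = 50 - 9 = 41

41


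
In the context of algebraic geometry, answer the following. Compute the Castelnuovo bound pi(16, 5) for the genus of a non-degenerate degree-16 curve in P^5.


Castelnuovo's bound: write d - 1 = m(r-1) + epsilon with 0 <= epsilon < r-1.
d - 1 = 16 - 1 = 15
r - 1 = 5 - 1 = 4
15 = 3*4 + 3, so m = 3, epsilon = 3
pi(d, r) = m(m-1)(r-1)/2 + m*epsilon
= 3*2*4/2 + 3*3
= 24/2 + 9
= 12 + 9 = 21

21


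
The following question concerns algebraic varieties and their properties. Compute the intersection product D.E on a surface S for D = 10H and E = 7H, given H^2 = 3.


Using bilinearity of the intersection pairing on a surface S:
(aH).(bH) = ab * (H.H)
We have H^2 = 3.
D.E = (10H).(7H) = 10*7*3
= 70*3
= 210

210


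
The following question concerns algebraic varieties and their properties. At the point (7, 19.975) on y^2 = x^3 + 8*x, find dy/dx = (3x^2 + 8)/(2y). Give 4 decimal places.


Using implicit differentiation of y^2 = x^3 + 8*x:
2y * dy/dx = 3x^2 + 8
dy/dx = (3x^2 + 8)/(2y)
Numerator: 3*7^2 + 8 = 155
Denominator: 2*19.975 = 39.95
dy/dx = 155/39.95 = 3.8798

3.8798


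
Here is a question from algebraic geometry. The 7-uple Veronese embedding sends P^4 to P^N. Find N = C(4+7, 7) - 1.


The Veronese embedding v_d: P^n -> P^N maps each point to all
degree-d monomials in n+1 homogeneous coordinates.
N = C(n+d, d) - 1
N = C(4+7, 7) - 1
N = C(11, 7) - 1
C(11, 7) = 330
N = 330 - 1 = 329

329


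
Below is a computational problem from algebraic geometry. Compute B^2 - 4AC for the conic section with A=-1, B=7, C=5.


The discriminant of a conic Ax^2 + Bxy + Cy^2 + ... = 0 is B^2 - 4AC.
B^2 = 7^2 = 49
4AC = 4*(-1)*5 = -20
Discriminant = 49 + 20 = 69

69


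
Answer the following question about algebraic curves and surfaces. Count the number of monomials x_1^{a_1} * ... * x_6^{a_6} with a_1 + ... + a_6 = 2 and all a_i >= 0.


The number of degree-2 monomials in 6 variables is C(d+n-1, n-1).
= C(2+6-1, 6-1) = C(7, 5)
= 21

21


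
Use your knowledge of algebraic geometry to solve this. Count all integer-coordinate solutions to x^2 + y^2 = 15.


Systematically check integer values of x where x^2 <= 15.
For each valid x, check if 15 - x^2 is a perfect square.
Total integer solutions found: 0

0


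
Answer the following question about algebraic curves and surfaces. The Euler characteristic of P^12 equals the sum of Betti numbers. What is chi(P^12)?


The complex projective space P^12 has one cell in each even real dimension 0, 2, ..., 24.
The cohomology groups are H^{2k}(P^12) = Z for k = 0,...,12, and 0 otherwise.
Euler characteristic = sum of Betti numbers = 1 per even-dimensional cohomology group.
chi(P^12) = 12 + 1 = 13

13


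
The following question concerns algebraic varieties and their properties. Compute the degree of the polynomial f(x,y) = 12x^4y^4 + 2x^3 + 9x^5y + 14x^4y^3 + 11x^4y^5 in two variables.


Examine each term for its total degree (sum of exponents).
  Term '12x^4y^4' has total degree 4+4 = 8.
  Term '2x^3' has total degree 3+0 = 3.
  Term '9x^5y' has total degree 5+1 = 6.
  Term '14x^4y^3' has total degree 4+3 = 7.
  Term '11x^4y^5' has total degree 4+5 = 9.
The maximum total degree among all terms is 9.

9


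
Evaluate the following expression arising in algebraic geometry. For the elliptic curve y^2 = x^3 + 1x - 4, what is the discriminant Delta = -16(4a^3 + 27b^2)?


Compute each component:
4a^3 = 4*1^3 = 4*1 = 4
27b^2 = 27*(-4)^2 = 27*16 = 432
4a^3 + 27b^2 = 4 + 432 = 436
Delta = -16*436 = -6976

-6976


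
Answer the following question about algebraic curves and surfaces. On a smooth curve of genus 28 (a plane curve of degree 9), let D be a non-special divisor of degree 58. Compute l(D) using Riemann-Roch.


First, compute the genus of a smooth plane curve of degree 9:
g = (d-1)(d-2)/2 = (9-1)(9-2)/2 = 28
For a non-special divisor D (i.e., h^1(D) = 0), Riemann-Roch gives:
l(D) = deg(D) - g + 1
Since deg(D) = 58 >= 2g - 1 = 55, D is non-special.
l(D) = 58 - 28 + 1 = 31

31


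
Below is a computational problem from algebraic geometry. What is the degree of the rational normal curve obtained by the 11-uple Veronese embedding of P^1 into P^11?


The rational normal curve in P^11 is the image of P^1 under the 11-uple Veronese.
A general hyperplane in P^11 pulls back to a degree-11 form on P^1, which has 11 zeros,
so the curve meets a general hyperplane in 11 points. Degree = 11.

11


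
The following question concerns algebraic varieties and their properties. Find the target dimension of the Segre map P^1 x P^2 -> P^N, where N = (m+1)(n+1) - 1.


The Segre embedding maps P^m x P^n into P^N via
all products of coordinates from each factor.
N = (m+1)(n+1) - 1
N = (1+1)(2+1) - 1
N = 2*3 - 1
N = 6 - 1 = 5

5


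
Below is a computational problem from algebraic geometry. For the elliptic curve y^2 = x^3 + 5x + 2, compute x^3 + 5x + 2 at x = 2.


Compute x^3 + 5x + 2 at x = 2:
x^3 = 2^3 = 8
5*x = 5*2 = 10
Sum: 8 + 10 + 2 = 20

20


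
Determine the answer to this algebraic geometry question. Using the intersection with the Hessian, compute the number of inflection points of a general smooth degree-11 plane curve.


For a general smooth plane curve C of degree d, the inflection points are
the intersection of C with its Hessian curve, which has degree 3(d-2).
By Bezout, the total intersection number is d * 3(d-2) = 11 * 27 = 297.
For a general curve every flex is ordinary, so each contributes
multiplicity 1 to C·Hess(C), and the number of distinct inflection
points is 3d(d-2).
Inflection points = 3*11*(11-2) = 3*11*9 = 297

297


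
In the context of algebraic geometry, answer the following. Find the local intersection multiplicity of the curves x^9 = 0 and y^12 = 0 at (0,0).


The intersection multiplicity of V(x^a) and V(y^b) at the origin is:
I(O; V(x^9), V(y^12)) = dim_k(k[x,y]/(x^9, y^12))
A basis for k[x,y]/(x^9, y^12) is the set of monomials x^i * y^j
where 0 <= i < 9 and 0 <= j < 12.
The number of such monomials is 9 * 12 = 108

108


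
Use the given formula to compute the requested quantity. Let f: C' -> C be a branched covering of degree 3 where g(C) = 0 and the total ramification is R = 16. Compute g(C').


Riemann-Hurwitz formula: 2g' - 2 = d(2g - 2) + R
Given: d = 3, g = 0, R = 16
2g' - 2 = 3*(2*0 - 2) + 16
2g' - 2 = 3*(-2) + 16
2g' - 2 = -6 + 16 = 10
2g' = 12
g' = 6

6


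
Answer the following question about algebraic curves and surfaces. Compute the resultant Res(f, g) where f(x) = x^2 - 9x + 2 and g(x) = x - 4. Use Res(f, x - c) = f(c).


For Res(f, x - c), we evaluate f at x = c.
f(4) = 4^2 - 9*4 + 2
= 16 - 36 + 2
= -20 + 2 = -18
Res(f, g) = -18

-18


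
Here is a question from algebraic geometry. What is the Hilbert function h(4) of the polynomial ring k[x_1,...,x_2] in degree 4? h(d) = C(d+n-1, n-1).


The Hilbert function for the polynomial ring in 2 variables is:
h(d) = C(d+n-1, n-1)
h(4) = C(4+2-1, 2-1) = C(5, 1)
= 5! / (1! * 4!)
= 5

5


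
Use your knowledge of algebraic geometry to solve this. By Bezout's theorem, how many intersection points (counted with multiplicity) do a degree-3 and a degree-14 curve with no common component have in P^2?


Bezout's theorem states the intersection count equals the product of degrees.
Intersection count = 3 * 14 = 42

42


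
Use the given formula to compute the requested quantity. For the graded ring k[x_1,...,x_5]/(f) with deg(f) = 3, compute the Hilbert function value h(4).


For R = k[x_1,...,x_n]/(f) with f homogeneous of degree e:
The Hilbert series is (1 - t^e)/(1 - t)^n.
So h(d) = C(d+n-1, n-1) - C(d-e+n-1, n-1) for d >= e.
With n=5, e=3, d=4:
C(4+5-1, 5-1) = C(8, 4) = 70
C(4-3+5-1, 5-1) = C(5, 4) = 5
h(4) = 70 - 5 = 65

65


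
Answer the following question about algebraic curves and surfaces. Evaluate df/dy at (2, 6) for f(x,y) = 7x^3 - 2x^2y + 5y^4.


df/dy = (-2)*x^2 + 4*5*y^3
At (2,6): (-2)*2^2 + 4*5*6^3
= -8 + 4320
= 4312

4312


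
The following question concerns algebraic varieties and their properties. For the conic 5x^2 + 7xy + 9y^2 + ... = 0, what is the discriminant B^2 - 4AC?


The discriminant of a conic Ax^2 + Bxy + Cy^2 + ... = 0 is B^2 - 4AC.
B^2 = 7^2 = 49
4AC = 4*5*9 = 180
Discriminant = 49 - 180 = -131

-131
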